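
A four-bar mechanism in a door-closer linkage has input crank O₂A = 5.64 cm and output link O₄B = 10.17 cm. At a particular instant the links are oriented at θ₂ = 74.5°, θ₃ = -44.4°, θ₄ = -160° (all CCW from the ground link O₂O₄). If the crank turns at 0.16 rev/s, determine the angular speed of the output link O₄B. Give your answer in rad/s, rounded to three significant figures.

0.541

ω₂ = 1.005 rad/s (from 0.16 rev/s).
Differentiating the loop-closure r₂e^{iθ₂}+r₃e^{iθ₃}=r₁+r₄e^{iθ₄} gives r₂ω₂e^{iθ₂}+r₃ω₃e^{iθ₃}=r₄ω₄e^{iθ₄}.
Eliminating the other unknown: ω₄ = r₂ω₂ sin(θ₂−θ₃) / [r₄ sin(θ₄−θ₃)].
Numerator sine = +0.87546; denominator sine = -0.90183.
Result = 0.0564·1.005·(+0.87546) / (0.1017·(-0.90183)) = -0.54122 rad/s; magnitude 0.54122 rad/s.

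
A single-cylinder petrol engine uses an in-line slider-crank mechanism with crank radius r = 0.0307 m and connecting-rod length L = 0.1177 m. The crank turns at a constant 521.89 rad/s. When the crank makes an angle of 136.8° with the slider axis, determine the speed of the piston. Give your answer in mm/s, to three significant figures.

8850

ω = 521.9 rad/s
For an in-line slider-crank, x = r cosθ + √(L² − r² sin²θ), so v = −rω sinθ·[1 + r cosθ/√(L² − r² sin²θ)].
With r = 0.0307 m, L = 0.1177 m, θ = 136.8°: √(L² − r² sin²θ) = 0.11581 m.
v = −0.0307·521.9·0.68455·[1 + 0.0307·-0.72897/0.11581] = -8.8484 m/s.
|v| = 8.8484 m/s = 8848.4 mm/s.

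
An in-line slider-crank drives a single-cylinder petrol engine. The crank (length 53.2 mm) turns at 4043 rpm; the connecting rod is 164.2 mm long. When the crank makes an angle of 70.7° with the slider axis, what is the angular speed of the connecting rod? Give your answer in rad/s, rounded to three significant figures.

ω = 423.4 rad/s (converted from 4043 rpm).
The rod makes angle φ with the slider axis where L sinφ = r sinθ; differentiating, L cosφ·φ̇ = r ω cosθ.
L cosφ = √(L² − r² sin²θ) = 0.15633 m.
|ω_rod| = r ω |cosθ| / √(L² − r² sin²θ) = 0.0532·423.4·0.33051/0.15633 = 47.619 rad/s.

47.6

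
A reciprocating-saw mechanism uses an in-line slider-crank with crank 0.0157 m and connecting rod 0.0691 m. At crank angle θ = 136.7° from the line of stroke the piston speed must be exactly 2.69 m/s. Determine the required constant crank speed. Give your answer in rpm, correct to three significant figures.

For an in-line slider-crank, |v_piston| = rω|sinθ|·[1 + r cosθ/√(L² − r² sin²θ)].
With r = 0.0157 m, L = 0.0691 m, θ = 136.7°: the bracketed kinematic factor |dx/dθ| = 0.0089649 m.
ω = v/|dx/dθ| = 2.69/0.0089649 = 300.06 rad/s.
N = 60ω/(2π) = 2865.4 rpm.

2870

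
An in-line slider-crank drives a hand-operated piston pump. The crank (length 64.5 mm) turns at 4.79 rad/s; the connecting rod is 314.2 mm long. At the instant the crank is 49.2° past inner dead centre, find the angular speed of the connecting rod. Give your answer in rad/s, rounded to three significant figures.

0.650

ω = 4.79 rad/s
The rod makes angle φ with the slider axis where L sinφ = r sinθ; differentiating, L cosφ·φ̇ = r ω cosθ.
L cosφ = √(L² − r² sin²θ) = 0.31038 m.
|ω_rod| = r ω |cosθ| / √(L² − r² sin²θ) = 0.0645·4.79·0.65342/0.31038 = 0.65041 rad/s.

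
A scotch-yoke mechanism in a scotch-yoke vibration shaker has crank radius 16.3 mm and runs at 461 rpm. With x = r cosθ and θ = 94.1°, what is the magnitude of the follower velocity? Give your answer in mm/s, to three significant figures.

785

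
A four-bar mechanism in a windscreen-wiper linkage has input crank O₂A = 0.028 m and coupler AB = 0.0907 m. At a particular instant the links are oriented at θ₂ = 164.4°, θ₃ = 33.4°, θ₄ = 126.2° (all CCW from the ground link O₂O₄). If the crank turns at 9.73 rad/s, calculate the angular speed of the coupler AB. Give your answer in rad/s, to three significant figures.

1.86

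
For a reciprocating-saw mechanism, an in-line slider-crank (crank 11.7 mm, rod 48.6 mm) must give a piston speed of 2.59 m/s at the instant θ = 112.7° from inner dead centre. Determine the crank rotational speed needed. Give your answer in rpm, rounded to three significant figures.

2530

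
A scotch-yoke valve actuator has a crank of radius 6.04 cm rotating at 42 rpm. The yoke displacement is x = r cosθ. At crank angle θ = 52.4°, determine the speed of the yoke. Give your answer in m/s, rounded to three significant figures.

0.210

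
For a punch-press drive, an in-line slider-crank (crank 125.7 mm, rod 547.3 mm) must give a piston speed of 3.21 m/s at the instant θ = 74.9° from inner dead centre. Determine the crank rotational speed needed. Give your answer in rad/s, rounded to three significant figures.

24.9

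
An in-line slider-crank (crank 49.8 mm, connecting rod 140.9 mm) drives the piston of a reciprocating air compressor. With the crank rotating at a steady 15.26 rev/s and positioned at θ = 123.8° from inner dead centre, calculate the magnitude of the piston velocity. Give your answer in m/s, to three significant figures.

ω = 2π·15.3 = 95.88 rad/s
For an in-line slider-crank, x = r cosθ + √(L² − r² sin²θ), so v = −rω sinθ·[1 + r cosθ/√(L² − r² sin²θ)].
With r = 0.0498 m, L = 0.1409 m, θ = 123.8°: √(L² − r² sin²θ) = 0.13469 m.
v = −0.0498·95.88·0.83098·[1 + 0.0498·-0.55630/0.13469] = -3.1517 m/s.
|v| = 3.1517 m/s.

3.15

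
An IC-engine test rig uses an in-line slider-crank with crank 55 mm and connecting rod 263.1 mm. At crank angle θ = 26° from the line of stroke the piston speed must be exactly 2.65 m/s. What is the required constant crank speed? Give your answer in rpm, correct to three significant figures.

883

For an in-line slider-crank, |v_piston| = rω|sinθ|·[1 + r cosθ/√(L² − r² sin²θ)].
With r = 0.055 m, L = 0.2631 m, θ = 26°: the bracketed kinematic factor |dx/dθ| = 0.02866 m.
ω = v/|dx/dθ| = 2.65/0.02866 = 92.465 rad/s.
N = 60ω/(2π) = 882.97 rpm.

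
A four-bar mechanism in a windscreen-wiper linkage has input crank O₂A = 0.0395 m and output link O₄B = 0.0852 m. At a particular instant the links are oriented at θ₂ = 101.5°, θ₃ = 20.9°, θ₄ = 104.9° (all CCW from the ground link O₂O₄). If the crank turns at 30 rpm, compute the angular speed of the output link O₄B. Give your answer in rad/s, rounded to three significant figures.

ω₂ = 3.142 rad/s (from 30 rpm).
Differentiating the loop-closure r₂e^{iθ₂}+r₃e^{iθ₃}=r₁+r₄e^{iθ₄} gives r₂ω₂e^{iθ₂}+r₃ω₃e^{iθ₃}=r₄ω₄e^{iθ₄}.
Eliminating the other unknown: ω₄ = r₂ω₂ sin(θ₂−θ₃) / [r₄ sin(θ₄−θ₃)].
Numerator sine = +0.98657; denominator sine = +0.99452.
Result = 0.0395·3.142·(+0.98657) / (0.0852·(+0.99452)) = +1.4448 rad/s; magnitude 1.4448 rad/s.

1.44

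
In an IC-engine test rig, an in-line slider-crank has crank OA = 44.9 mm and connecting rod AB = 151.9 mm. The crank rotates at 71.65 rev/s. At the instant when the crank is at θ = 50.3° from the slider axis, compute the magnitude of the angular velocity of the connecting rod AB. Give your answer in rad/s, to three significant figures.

87.3

ω = 450.2 rad/s (converted from 71.65 rev/s).
The rod makes angle φ with the slider axis where L sinφ = r sinθ; differentiating, L cosφ·φ̇ = r ω cosθ.
L cosφ = √(L² − r² sin²θ) = 0.14792 m.
|ω_rod| = r ω |cosθ| / √(L² − r² sin²θ) = 0.0449·450.2·0.63877/0.14792 = 87.289 rad/s.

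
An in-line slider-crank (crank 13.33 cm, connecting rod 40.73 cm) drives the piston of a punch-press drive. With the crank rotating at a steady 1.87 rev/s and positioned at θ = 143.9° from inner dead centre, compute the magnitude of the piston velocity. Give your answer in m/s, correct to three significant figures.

0.674

ω = 2π·1.87 = 11.75 rad/s
For an in-line slider-crank, x = r cosθ + √(L² − r² sin²θ), so v = −rω sinθ·[1 + r cosθ/√(L² − r² sin²θ)].
With r = 0.1333 m, L = 0.4073 m, θ = 143.9°: √(L² − r² sin²θ) = 0.39966 m.
v = −0.1333·11.75·0.58920·[1 + 0.1333·-0.80799/0.39966] = -0.67412 m/s.
|v| = 0.67412 m/s.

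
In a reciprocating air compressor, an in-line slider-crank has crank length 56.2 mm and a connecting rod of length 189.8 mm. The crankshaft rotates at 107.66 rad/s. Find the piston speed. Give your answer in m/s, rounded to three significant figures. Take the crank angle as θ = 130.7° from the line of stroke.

3.68

ω = 107.7 rad/s
For an in-line slider-crank, x = r cosθ + √(L² − r² sin²θ), so v = −rω sinθ·[1 + r cosθ/√(L² − r² sin²θ)].
With r = 0.0562 m, L = 0.1898 m, θ = 130.7°: √(L² − r² sin²θ) = 0.18496 m.
v = −0.0562·107.7·0.75813·[1 + 0.0562·-0.65210/0.18496] = -3.6782 m/s.
|v| = 3.6782 m/s.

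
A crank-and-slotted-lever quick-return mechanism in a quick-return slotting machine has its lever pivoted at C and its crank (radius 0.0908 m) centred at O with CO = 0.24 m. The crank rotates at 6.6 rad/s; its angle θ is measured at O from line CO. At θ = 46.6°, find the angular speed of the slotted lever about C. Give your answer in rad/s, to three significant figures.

1.60

ω = 6.6 rad/s
Crank pin A relative to C: A = (d + r cosθ, r sinθ); lever angle φ = atan2(r sinθ, d + r cosθ).
Differentiating tanφ: φ̇ = rω(d cosθ + r)/(d² + r² + 2dr cosθ).
d² + r² + 2dr cosθ = |CA|² = 0.0957907 m²;  d cosθ + r = +0.2557 m.
|ω_lever| = |0.0908·6.6·+0.2557| / 0.0957907 = 1.5997 rad/s.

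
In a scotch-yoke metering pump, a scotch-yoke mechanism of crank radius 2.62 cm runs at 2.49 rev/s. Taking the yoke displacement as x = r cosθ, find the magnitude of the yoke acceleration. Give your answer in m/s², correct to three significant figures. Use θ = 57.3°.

ω = 15.65 rad/s (from 2.49 rev/s).
x = r cosθ ⇒ ẍ = −rω² cosθ (ω constant).
|a| = rω²|cosθ| = 0.0262·(15.65)²·|cos 57.3°| = 3.4645 m/s².

3.46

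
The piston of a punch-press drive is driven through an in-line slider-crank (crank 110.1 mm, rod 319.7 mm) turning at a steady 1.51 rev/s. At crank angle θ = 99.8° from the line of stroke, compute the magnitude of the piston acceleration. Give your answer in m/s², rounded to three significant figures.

ω = 2π·1.51 = 9.488 rad/s
x(θ) = r cosθ + √(L² − r² sin²θ); with ω constant, a = ω²·d²x/dθ².
d²x/dθ² = −r cosθ − r²(cos2θ)/√u − r⁴ sin²2θ/(4u^{3/2}),  u = L² − r² sin²θ = 0.0904373 m².
Substituting r = 0.1101 m, L = 0.3197 m, θ = 99.8°: d²x/dθ² = +0.056561 m.
a = ω²·d²x/dθ² = (9.488)²·(+0.056561) = +5.0914 m/s²;  |a| = 5.0914 m/s².

5.09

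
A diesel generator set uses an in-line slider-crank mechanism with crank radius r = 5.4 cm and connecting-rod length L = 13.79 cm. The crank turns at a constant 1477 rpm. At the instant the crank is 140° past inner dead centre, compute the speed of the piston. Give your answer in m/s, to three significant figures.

3.70

ω = 2π·1477/60 = 154.7 rad/s
For an in-line slider-crank, x = r cosθ + √(L² − r² sin²θ), so v = −rω sinθ·[1 + r cosθ/√(L² − r² sin²θ)].
With r = 0.054 m, L = 0.1379 m, θ = 140°: √(L² − r² sin²θ) = 0.13346 m.
v = −0.054·154.7·0.64279·[1 + 0.054·-0.76604/0.13346] = -3.7047 m/s.
|v| = 3.7047 m/s.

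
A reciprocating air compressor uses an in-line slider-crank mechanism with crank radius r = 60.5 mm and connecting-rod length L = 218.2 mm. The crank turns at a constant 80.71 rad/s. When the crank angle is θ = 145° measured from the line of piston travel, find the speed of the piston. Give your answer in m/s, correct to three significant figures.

ω = 80.71 rad/s
For an in-line slider-crank, x = r cosθ + √(L² − r² sin²θ), so v = −rω sinθ·[1 + r cosθ/√(L² − r² sin²θ)].
With r = 0.0605 m, L = 0.2182 m, θ = 145°: √(L² − r² sin²θ) = 0.21542 m.
v = −0.0605·80.71·0.57358·[1 + 0.0605·-0.81915/0.21542] = -2.1564 m/s.
|v| = 2.1564 m/s.

2.16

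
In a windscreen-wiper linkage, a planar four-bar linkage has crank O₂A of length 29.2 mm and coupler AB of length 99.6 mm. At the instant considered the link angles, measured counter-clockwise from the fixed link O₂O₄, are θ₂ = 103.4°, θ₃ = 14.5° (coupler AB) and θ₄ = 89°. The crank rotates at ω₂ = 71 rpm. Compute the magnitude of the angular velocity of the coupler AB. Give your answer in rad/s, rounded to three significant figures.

0.563

ω₂ = 7.435 rad/s (from 71 rpm).
Differentiating the loop-closure r₂e^{iθ₂}+r₃e^{iθ₃}=r₁+r₄e^{iθ₄} gives r₂ω₂e^{iθ₂}+r₃ω₃e^{iθ₃}=r₄ω₄e^{iθ₄}.
Eliminating the other unknown: ω₃ = r₂ω₂ sin(θ₄−θ₂) / [r₃ sin(θ₃−θ₄)].
Numerator sine = -0.24869; denominator sine = -0.96363.
Result = 0.0292·7.435·(-0.24869) / (0.0996·(-0.96363)) = +0.56255 rad/s; magnitude 0.56255 rad/s.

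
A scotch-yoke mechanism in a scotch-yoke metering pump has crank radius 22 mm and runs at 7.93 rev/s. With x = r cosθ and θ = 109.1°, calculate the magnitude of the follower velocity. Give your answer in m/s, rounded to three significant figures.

1.04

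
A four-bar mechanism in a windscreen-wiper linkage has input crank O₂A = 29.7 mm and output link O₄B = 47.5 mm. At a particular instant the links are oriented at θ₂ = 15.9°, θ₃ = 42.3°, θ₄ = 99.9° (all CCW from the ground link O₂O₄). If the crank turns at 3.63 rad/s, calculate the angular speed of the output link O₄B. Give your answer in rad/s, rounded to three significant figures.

ω₂ = 3.63 rad/s
Differentiating the loop-closure r₂e^{iθ₂}+r₃e^{iθ₃}=r₁+r₄e^{iθ₄} gives r₂ω₂e^{iθ₂}+r₃ω₃e^{iθ₃}=r₄ω₄e^{iθ₄}.
Eliminating the other unknown: ω₄ = r₂ω₂ sin(θ₂−θ₃) / [r₄ sin(θ₄−θ₃)].
Numerator sine = -0.44464; denominator sine = +0.84433.
Result = 0.0297·3.63·(-0.44464) / (0.0475·(+0.84433)) = -1.1953 rad/s; magnitude 1.1953 rad/s.

1.20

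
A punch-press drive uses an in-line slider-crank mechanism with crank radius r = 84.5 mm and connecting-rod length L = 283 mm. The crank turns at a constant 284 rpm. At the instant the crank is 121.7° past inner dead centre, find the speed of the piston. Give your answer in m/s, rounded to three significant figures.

ω = 2π·284/60 = 29.74 rad/s
For an in-line slider-crank, x = r cosθ + √(L² − r² sin²θ), so v = −rω sinθ·[1 + r cosθ/√(L² − r² sin²θ)].
With r = 0.0845 m, L = 0.283 m, θ = 121.7°: √(L² − r² sin²θ) = 0.27372 m.
v = −0.0845·29.74·0.85081·[1 + 0.0845·-0.52547/0.27372] = -1.7913 m/s.
|v| = 1.7913 m/s.

1.79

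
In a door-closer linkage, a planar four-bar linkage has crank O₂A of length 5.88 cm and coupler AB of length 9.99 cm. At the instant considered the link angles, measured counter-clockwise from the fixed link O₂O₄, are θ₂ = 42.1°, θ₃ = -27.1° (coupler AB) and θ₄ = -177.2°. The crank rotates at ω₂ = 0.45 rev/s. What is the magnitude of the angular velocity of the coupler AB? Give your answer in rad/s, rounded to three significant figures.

ω₂ = 2.827 rad/s (from 0.45 rev/s).
Differentiating the loop-closure r₂e^{iθ₂}+r₃e^{iθ₃}=r₁+r₄e^{iθ₄} gives r₂ω₂e^{iθ₂}+r₃ω₃e^{iθ₃}=r₄ω₄e^{iθ₄}.
Eliminating the other unknown: ω₃ = r₂ω₂ sin(θ₄−θ₂) / [r₃ sin(θ₃−θ₄)].
Numerator sine = +0.63338; denominator sine = +0.49849.
Result = 0.0588·2.827·(+0.63338) / (0.0999·(+0.49849)) = +2.1145 rad/s; magnitude 2.1145 rad/s.

2.11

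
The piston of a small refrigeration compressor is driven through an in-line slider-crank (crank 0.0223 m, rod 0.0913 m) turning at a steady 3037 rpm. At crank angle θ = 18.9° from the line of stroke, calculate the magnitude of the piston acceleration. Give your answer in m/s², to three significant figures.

2570

ω = 2π·3037/60 = 318 rad/s
x(θ) = r cosθ + √(L² − r² sin²θ); with ω constant, a = ω²·d²x/dθ².
d²x/dθ² = −r cosθ − r²(cos2θ)/√u − r⁴ sin²2θ/(4u^{3/2}),  u = L² − r² sin²θ = 0.00828351 m².
Substituting r = 0.0223 m, L = 0.0913 m, θ = 18.9°: d²x/dθ² = -0.025446 m.
a = ω²·d²x/dθ² = (318)²·(-0.025446) = -2573.7 m/s²;  |a| = 2573.7 m/s².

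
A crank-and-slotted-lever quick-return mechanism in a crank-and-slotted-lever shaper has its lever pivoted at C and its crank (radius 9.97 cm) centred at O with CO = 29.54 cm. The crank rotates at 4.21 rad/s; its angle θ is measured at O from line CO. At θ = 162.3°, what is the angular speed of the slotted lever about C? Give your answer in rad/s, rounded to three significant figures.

1.86

ω = 4.21 rad/s
Crank pin A relative to C: A = (d + r cosθ, r sinθ); lever angle φ = atan2(r sinθ, d + r cosθ).
Differentiating tanφ: φ̇ = rω(d cosθ + r)/(d² + r² + 2dr cosθ).
d² + r² + 2dr cosθ = |CA|² = 0.0410869 m²;  d cosθ + r = -0.18172 m.
|ω_lever| = |0.0997·4.21·-0.18172| / 0.0410869 = 1.8564 rad/s.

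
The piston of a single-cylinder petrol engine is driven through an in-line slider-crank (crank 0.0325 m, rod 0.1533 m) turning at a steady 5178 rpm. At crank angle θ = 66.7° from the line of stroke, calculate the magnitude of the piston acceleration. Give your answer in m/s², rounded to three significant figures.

2370

ω = 2π·5178/60 = 542.2 rad/s
x(θ) = r cosθ + √(L² − r² sin²θ); with ω constant, a = ω²·d²x/dθ².
d²x/dθ² = −r cosθ − r²(cos2θ)/√u − r⁴ sin²2θ/(4u^{3/2}),  u = L² − r² sin²θ = 0.0226099 m².
Substituting r = 0.0325 m, L = 0.1533 m, θ = 66.7°: d²x/dθ² = -0.0080721 m.
a = ω²·d²x/dθ² = (542.2)²·(-0.0080721) = -2373.4 m/s²;  |a| = 2373.4 m/s².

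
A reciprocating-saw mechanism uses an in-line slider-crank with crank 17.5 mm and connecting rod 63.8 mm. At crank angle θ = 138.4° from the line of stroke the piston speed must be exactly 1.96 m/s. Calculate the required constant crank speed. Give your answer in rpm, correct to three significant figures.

For an in-line slider-crank, |v_piston| = rω|sinθ|·[1 + r cosθ/√(L² − r² sin²θ)].
With r = 0.0175 m, L = 0.0638 m, θ = 138.4°: the bracketed kinematic factor |dx/dθ| = 0.009195 m.
ω = v/|dx/dθ| = 1.96/0.009195 = 213.16 rad/s.
N = 60ω/(2π) = 2035.5 rpm.

2040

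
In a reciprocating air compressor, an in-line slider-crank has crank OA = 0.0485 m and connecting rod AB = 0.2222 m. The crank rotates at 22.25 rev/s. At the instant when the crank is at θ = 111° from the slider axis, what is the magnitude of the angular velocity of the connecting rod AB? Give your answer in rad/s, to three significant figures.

ω = 139.8 rad/s (converted from 22.25 rev/s).
The rod makes angle φ with the slider axis where L sinφ = r sinθ; differentiating, L cosφ·φ̇ = r ω cosθ.
L cosφ = √(L² − r² sin²θ) = 0.21754 m.
|ω_rod| = r ω |cosθ| / √(L² − r² sin²θ) = 0.0485·139.8·0.35837/0.21754 = 11.17 rad/s.

11.2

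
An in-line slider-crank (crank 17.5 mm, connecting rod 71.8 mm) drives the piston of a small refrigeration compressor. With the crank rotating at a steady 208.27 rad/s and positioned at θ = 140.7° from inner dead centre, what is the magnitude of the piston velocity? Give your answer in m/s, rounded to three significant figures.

ω = 208.3 rad/s
For an in-line slider-crank, x = r cosθ + √(L² − r² sin²θ), so v = −rω sinθ·[1 + r cosθ/√(L² − r² sin²θ)].
With r = 0.0175 m, L = 0.0718 m, θ = 140.7°: √(L² − r² sin²θ) = 0.070939 m.
v = −0.0175·208.3·0.63338·[1 + 0.0175·-0.77384/0.070939] = -1.8678 m/s.
|v| = 1.8678 m/s.

1.87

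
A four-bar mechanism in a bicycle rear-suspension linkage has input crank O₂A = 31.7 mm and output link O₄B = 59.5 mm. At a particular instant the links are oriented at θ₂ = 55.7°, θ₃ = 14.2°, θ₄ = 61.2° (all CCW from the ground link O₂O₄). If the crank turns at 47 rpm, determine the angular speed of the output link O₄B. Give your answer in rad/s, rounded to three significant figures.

2.38

ω₂ = 4.922 rad/s (from 47 rpm).
Differentiating the loop-closure r₂e^{iθ₂}+r₃e^{iθ₃}=r₁+r₄e^{iθ₄} gives r₂ω₂e^{iθ₂}+r₃ω₃e^{iθ₃}=r₄ω₄e^{iθ₄}.
Eliminating the other unknown: ω₄ = r₂ω₂ sin(θ₂−θ₃) / [r₄ sin(θ₄−θ₃)].
Numerator sine = +0.66262; denominator sine = +0.73135.
Result = 0.0317·4.922·(+0.66262) / (0.0595·(+0.73135)) = +2.3758 rad/s; magnitude 2.3758 rad/s.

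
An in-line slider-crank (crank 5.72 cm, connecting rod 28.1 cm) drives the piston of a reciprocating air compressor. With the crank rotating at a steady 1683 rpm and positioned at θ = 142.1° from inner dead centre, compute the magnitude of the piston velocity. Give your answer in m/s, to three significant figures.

ω = 2π·1683/60 = 176.2 rad/s
For an in-line slider-crank, x = r cosθ + √(L² − r² sin²θ), so v = −rω sinθ·[1 + r cosθ/√(L² − r² sin²θ)].
With r = 0.0572 m, L = 0.281 m, θ = 142.1°: √(L² − r² sin²θ) = 0.27879 m.
v = −0.0572·176.2·0.61429·[1 + 0.0572·-0.78908/0.27879] = -5.1901 m/s.
|v| = 5.1901 m/s.

5.19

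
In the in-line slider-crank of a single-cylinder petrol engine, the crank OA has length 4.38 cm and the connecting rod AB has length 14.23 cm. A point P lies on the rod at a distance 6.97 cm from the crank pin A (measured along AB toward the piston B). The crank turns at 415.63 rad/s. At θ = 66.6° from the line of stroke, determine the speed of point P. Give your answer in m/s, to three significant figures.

18.1

ω = 415.6 rad/s.  Crank-pin speed |V_A| = rω = 18.205 m/s, perpendicular to OA.
Rod angle: sinφ = −(r/L) sinθ ⇒ φ = -16.409°; ω_rod = −rω cosθ/√(L²−r²sin²θ) = -52.965 rad/s.
V_P = V_A + ω_rod × AP, with AP = 0.0697 m along the rod.
Components: V_Px = −rω sinθ − a·ω_rod·sinφ = -17.75 m/s;  V_Py = rω cosθ + a·ω_rod·cosφ = +3.6886 m/s.
|V_P| = √(V_Px² + V_Py²) = 18.129 m/s.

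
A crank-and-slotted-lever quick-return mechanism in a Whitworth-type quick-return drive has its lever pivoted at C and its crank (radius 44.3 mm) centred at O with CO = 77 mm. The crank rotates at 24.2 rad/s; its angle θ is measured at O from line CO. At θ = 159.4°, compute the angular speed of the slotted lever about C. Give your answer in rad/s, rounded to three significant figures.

19.8

ω = 24.2 rad/s
Crank pin A relative to C: A = (d + r cosθ, r sinθ); lever angle φ = atan2(r sinθ, d + r cosθ).
Differentiating tanφ: φ̇ = rω(d cosθ + r)/(d² + r² + 2dr cosθ).
d² + r² + 2dr cosθ = |CA|² = 0.0015055 m²;  d cosθ + r = -0.027777 m.
|ω_lever| = |0.0443·24.2·-0.027777| / 0.0015055 = 19.78 rad/s.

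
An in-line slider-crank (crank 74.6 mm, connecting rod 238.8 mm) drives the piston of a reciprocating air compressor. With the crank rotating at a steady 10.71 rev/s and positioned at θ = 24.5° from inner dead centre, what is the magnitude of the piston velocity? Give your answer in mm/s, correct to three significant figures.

2680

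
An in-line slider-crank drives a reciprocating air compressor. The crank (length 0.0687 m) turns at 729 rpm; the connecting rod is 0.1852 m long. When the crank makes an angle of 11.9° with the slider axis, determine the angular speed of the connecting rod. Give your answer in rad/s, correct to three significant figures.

27.8

ω = 76.34 rad/s (converted from 729 rpm).
The rod makes angle φ with the slider axis where L sinφ = r sinθ; differentiating, L cosφ·φ̇ = r ω cosθ.
L cosφ = √(L² − r² sin²θ) = 0.18466 m.
|ω_rod| = r ω |cosθ| / √(L² − r² sin²θ) = 0.0687·76.34·0.97851/0.18466 = 27.791 rad/s.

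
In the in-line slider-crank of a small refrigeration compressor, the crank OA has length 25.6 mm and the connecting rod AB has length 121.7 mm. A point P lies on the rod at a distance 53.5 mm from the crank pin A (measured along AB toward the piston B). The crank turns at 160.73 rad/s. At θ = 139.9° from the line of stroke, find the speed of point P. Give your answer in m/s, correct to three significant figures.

3.03

ω = 160.7 rad/s.  Crank-pin speed |V_A| = rω = 4.1147 m/s, perpendicular to OA.
Rod angle: sinφ = −(r/L) sinθ ⇒ φ = -7.787°; ω_rod = −rω cosθ/√(L²−r²sin²θ) = +26.103 rad/s.
V_P = V_A + ω_rod × AP, with AP = 0.0535 m along the rod.
Components: V_Px = −rω sinθ − a·ω_rod·sinφ = -2.4612 m/s;  V_Py = rω cosθ + a·ω_rod·cosφ = -1.7638 m/s.
|V_P| = √(V_Px² + V_Py²) = 3.0279 m/s.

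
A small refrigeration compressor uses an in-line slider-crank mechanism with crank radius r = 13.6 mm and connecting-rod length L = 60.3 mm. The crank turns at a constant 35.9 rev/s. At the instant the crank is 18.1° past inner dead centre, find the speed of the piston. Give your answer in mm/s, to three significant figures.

1160

ω = 2π·35.9 = 225.6 rad/s
For an in-line slider-crank, x = r cosθ + √(L² − r² sin²θ), so v = −rω sinθ·[1 + r cosθ/√(L² − r² sin²θ)].
With r = 0.0136 m, L = 0.0603 m, θ = 18.1°: √(L² − r² sin²θ) = 0.060152 m.
v = −0.0136·225.6·0.31068·[1 + 0.0136·0.95052/0.060152] = -1.1579 m/s.
|v| = 1.1579 m/s = 1157.9 mm/s.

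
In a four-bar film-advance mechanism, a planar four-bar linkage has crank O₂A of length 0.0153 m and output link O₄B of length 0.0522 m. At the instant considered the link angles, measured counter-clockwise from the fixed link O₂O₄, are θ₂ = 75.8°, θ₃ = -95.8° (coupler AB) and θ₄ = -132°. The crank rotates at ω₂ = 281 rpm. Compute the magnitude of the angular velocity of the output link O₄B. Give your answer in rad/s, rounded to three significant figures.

2.13

ω₂ = 29.43 rad/s (from 281 rpm).
Differentiating the loop-closure r₂e^{iθ₂}+r₃e^{iθ₃}=r₁+r₄e^{iθ₄} gives r₂ω₂e^{iθ₂}+r₃ω₃e^{iθ₃}=r₄ω₄e^{iθ₄}.
Eliminating the other unknown: ω₄ = r₂ω₂ sin(θ₂−θ₃) / [r₄ sin(θ₄−θ₃)].
Numerator sine = +0.14608; denominator sine = -0.59061.
Result = 0.0153·29.43·(+0.14608) / (0.0522·(-0.59061)) = -2.1333 rad/s; magnitude 2.1333 rad/s.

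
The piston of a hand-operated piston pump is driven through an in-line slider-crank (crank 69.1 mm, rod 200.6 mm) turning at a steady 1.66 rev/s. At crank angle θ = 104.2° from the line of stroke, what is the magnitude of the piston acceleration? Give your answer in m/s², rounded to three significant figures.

4.24

ω = 2π·1.66 = 10.43 rad/s
x(θ) = r cosθ + √(L² − r² sin²θ); with ω constant, a = ω²·d²x/dθ².
d²x/dθ² = −r cosθ − r²(cos2θ)/√u − r⁴ sin²2θ/(4u^{3/2}),  u = L² − r² sin²θ = 0.0357529 m².
Substituting r = 0.0691 m, L = 0.2006 m, θ = 104.2°: d²x/dθ² = +0.038973 m.
a = ω²·d²x/dθ² = (10.43)²·(+0.038973) = +4.2398 m/s²;  |a| = 4.2398 m/s².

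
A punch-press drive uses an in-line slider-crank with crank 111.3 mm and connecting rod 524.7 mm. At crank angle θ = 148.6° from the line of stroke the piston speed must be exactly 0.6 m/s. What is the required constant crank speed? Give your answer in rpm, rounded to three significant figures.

121

For an in-line slider-crank, |v_piston| = rω|sinθ|·[1 + r cosθ/√(L² − r² sin²θ)].
With r = 0.1113 m, L = 0.5247 m, θ = 148.6°: the bracketed kinematic factor |dx/dθ| = 0.047425 m.
ω = v/|dx/dθ| = 0.6/0.047425 = 12.652 rad/s.
N = 60ω/(2π) = 120.81 rpm.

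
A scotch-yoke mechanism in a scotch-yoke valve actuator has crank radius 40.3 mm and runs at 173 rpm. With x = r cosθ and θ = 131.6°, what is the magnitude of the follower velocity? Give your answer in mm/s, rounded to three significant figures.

ω = 18.12 rad/s (from 173 rpm).
x = r cosθ ⇒ ẋ = −rω sinθ.
|v| = rω|sinθ| = 0.0403·18.12·|sin 131.6°| = 0.54596 m/s = 545.96 mm/s.

546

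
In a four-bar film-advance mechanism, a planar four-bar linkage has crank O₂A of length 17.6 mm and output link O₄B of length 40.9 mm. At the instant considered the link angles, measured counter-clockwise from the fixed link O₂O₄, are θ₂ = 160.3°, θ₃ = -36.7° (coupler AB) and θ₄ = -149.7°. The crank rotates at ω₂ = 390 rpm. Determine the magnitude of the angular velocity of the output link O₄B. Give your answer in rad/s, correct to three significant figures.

5.58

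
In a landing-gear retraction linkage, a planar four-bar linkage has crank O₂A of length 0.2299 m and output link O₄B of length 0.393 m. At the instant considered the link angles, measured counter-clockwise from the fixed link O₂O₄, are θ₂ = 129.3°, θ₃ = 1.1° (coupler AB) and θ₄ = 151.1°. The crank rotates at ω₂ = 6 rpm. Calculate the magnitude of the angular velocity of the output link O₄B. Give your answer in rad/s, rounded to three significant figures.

0.578

ω₂ = 0.6283 rad/s (from 6 rpm).
Differentiating the loop-closure r₂e^{iθ₂}+r₃e^{iθ₃}=r₁+r₄e^{iθ₄} gives r₂ω₂e^{iθ₂}+r₃ω₃e^{iθ₃}=r₄ω₄e^{iθ₄}.
Eliminating the other unknown: ω₄ = r₂ω₂ sin(θ₂−θ₃) / [r₄ sin(θ₄−θ₃)].
Numerator sine = +0.78586; denominator sine = +0.50000.
Result = 0.2299·0.6283·(+0.78586) / (0.393·(+0.50000)) = +0.5777 rad/s; magnitude 0.5777 rad/s.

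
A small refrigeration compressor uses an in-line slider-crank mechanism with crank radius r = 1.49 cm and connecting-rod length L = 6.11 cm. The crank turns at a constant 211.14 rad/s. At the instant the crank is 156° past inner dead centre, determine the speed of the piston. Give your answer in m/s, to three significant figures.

ω = 211.1 rad/s
For an in-line slider-crank, x = r cosθ + √(L² − r² sin²θ), so v = −rω sinθ·[1 + r cosθ/√(L² − r² sin²θ)].
With r = 0.0149 m, L = 0.0611 m, θ = 156°: √(L² − r² sin²θ) = 0.060799 m.
v = −0.0149·211.1·0.40674·[1 + 0.0149·-0.91355/0.060799] = -0.99311 m/s.
|v| = 0.99311 m/s.

0.993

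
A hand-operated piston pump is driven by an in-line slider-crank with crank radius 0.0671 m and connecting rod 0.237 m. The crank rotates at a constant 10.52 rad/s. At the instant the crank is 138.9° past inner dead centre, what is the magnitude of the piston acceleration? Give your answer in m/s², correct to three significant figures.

ω = 10.52 rad/s
x(θ) = r cosθ + √(L² − r² sin²θ); with ω constant, a = ω²·d²x/dθ².
d²x/dθ² = −r cosθ − r²(cos2θ)/√u − r⁴ sin²2θ/(4u^{3/2}),  u = L² − r² sin²θ = 0.0542233 m².
Substituting r = 0.0671 m, L = 0.237 m, θ = 138.9°: d²x/dθ² = +0.047546 m.
a = ω²·d²x/dθ² = (10.52)²·(+0.047546) = +5.2619 m/s²;  |a| = 5.2619 m/s².

5.26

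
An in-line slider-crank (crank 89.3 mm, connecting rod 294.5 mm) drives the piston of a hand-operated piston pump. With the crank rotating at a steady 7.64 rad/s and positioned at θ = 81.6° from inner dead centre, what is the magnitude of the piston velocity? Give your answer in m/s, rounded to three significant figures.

0.706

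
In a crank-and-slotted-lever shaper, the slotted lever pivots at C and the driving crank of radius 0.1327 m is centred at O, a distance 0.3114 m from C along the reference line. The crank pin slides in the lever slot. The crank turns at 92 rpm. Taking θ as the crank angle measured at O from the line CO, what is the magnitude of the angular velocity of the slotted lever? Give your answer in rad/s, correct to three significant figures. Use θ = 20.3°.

2.83

ω = 9.634 rad/s (from 92 rpm).
Crank pin A relative to C: A = (d + r cosθ, r sinθ); lever angle φ = atan2(r sinθ, d + r cosθ).
Differentiating tanφ: φ̇ = rω(d cosθ + r)/(d² + r² + 2dr cosθ).
d² + r² + 2dr cosθ = |CA|² = 0.192092 m²;  d cosθ + r = +0.42476 m.
|ω_lever| = |0.1327·9.634·+0.42476| / 0.192092 = 2.827 rad/s.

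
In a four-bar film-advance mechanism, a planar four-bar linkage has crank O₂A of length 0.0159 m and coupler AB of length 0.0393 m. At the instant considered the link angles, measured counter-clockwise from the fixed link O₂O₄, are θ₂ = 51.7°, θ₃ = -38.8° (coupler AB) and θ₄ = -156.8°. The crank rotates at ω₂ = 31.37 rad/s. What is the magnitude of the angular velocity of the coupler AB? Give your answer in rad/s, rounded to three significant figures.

6.86

ω₂ = 31.37 rad/s
Differentiating the loop-closure r₂e^{iθ₂}+r₃e^{iθ₃}=r₁+r₄e^{iθ₄} gives r₂ω₂e^{iθ₂}+r₃ω₃e^{iθ₃}=r₄ω₄e^{iθ₄}.
Eliminating the other unknown: ω₃ = r₂ω₂ sin(θ₄−θ₂) / [r₃ sin(θ₃−θ₄)].
Numerator sine = +0.47716; denominator sine = +0.88295.
Result = 0.0159·31.37·(+0.47716) / (0.0393·(+0.88295)) = +6.8588 rad/s; magnitude 6.8588 rad/s.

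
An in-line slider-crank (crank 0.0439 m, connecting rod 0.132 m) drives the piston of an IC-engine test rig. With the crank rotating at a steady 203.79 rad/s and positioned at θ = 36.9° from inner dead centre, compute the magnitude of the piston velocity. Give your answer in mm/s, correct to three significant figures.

6830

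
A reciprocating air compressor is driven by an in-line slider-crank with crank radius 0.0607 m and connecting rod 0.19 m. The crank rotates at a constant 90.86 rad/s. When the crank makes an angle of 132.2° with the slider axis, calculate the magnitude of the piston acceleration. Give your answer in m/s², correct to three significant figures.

348

ω = 90.86 rad/s
x(θ) = r cosθ + √(L² − r² sin²θ); with ω constant, a = ω²·d²x/dθ².
d²x/dθ² = −r cosθ − r²(cos2θ)/√u − r⁴ sin²2θ/(4u^{3/2}),  u = L² − r² sin²θ = 0.034078 m².
Substituting r = 0.0607 m, L = 0.19 m, θ = 132.2°: d²x/dθ² = +0.042187 m.
a = ω²·d²x/dθ² = (90.86)²·(+0.042187) = +348.27 m/s²;  |a| = 348.27 m/s².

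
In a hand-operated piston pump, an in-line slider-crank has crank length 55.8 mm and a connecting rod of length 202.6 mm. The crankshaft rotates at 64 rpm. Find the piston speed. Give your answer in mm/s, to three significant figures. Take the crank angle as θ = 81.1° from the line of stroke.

ω = 2π·64/60 = 6.702 rad/s
For an in-line slider-crank, x = r cosθ + √(L² − r² sin²θ), so v = −rω sinθ·[1 + r cosθ/√(L² − r² sin²θ)].
With r = 0.0558 m, L = 0.2026 m, θ = 81.1°: √(L² − r² sin²θ) = 0.19496 m.
v = −0.0558·6.702·0.98796·[1 + 0.0558·0.15471/0.19496] = -0.38583 m/s.
|v| = 0.38583 m/s = 385.83 mm/s.

386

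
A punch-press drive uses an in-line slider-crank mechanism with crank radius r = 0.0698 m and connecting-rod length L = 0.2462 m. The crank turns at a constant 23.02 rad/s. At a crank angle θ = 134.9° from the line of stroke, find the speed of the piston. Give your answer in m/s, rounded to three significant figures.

0.906

ω = 23.02 rad/s
For an in-line slider-crank, x = r cosθ + √(L² − r² sin²θ), so v = −rω sinθ·[1 + r cosθ/√(L² − r² sin²θ)].
With r = 0.0698 m, L = 0.2462 m, θ = 134.9°: √(L² − r² sin²θ) = 0.24118 m.
v = −0.0698·23.02·0.70834·[1 + 0.0698·-0.70587/0.24118] = -0.90565 m/s.
|v| = 0.90565 m/s.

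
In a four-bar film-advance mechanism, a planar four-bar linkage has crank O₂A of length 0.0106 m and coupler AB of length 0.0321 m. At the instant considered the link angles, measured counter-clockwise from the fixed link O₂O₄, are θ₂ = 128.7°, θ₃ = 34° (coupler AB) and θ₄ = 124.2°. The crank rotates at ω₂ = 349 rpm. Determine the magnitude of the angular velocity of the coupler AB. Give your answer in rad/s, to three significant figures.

ω₂ = 36.55 rad/s (from 349 rpm).
Differentiating the loop-closure r₂e^{iθ₂}+r₃e^{iθ₃}=r₁+r₄e^{iθ₄} gives r₂ω₂e^{iθ₂}+r₃ω₃e^{iθ₃}=r₄ω₄e^{iθ₄}.
Eliminating the other unknown: ω₃ = r₂ω₂ sin(θ₄−θ₂) / [r₃ sin(θ₃−θ₄)].
Numerator sine = -0.07846; denominator sine = -0.99999.
Result = 0.0106·36.55·(-0.07846) / (0.0321·(-0.99999)) = +0.94689 rad/s; magnitude 0.94689 rad/s.

0.947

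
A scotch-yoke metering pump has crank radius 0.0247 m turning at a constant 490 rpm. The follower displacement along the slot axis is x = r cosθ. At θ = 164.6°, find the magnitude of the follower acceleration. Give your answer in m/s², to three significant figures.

62.7

ω = 51.31 rad/s (from 490 rpm).
x = r cosθ ⇒ ẍ = −rω² cosθ (ω constant).
|a| = rω²|cosθ| = 0.0247·(51.31)²·|cos 164.6°| = 62.7 m/s².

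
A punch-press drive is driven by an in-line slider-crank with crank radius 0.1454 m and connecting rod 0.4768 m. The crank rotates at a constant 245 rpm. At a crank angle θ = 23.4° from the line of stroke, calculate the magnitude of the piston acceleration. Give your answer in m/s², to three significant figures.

108

ω = 2π·245/60 = 25.66 rad/s
x(θ) = r cosθ + √(L² − r² sin²θ); with ω constant, a = ω²·d²x/dθ².
d²x/dθ² = −r cosθ − r²(cos2θ)/√u − r⁴ sin²2θ/(4u^{3/2}),  u = L² − r² sin²θ = 0.224004 m².
Substituting r = 0.1454 m, L = 0.4768 m, θ = 23.4°: d²x/dθ² = -0.16458 m.
a = ω²·d²x/dθ² = (25.66)²·(-0.16458) = -108.33 m/s²;  |a| = 108.33 m/s².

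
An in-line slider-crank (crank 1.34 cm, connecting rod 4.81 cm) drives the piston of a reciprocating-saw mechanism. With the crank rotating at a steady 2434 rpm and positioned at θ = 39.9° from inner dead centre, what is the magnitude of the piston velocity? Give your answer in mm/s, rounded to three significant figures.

2670

ω = 2π·2434/60 = 254.9 rad/s
For an in-line slider-crank, x = r cosθ + √(L² − r² sin²θ), so v = −rω sinθ·[1 + r cosθ/√(L² − r² sin²θ)].
With r = 0.0134 m, L = 0.0481 m, θ = 39.9°: √(L² − r² sin²θ) = 0.047326 m.
v = −0.0134·254.9·0.64145·[1 + 0.0134·0.76717/0.047326] = -2.6668 m/s.
|v| = 2.6668 m/s = 2666.8 mm/s.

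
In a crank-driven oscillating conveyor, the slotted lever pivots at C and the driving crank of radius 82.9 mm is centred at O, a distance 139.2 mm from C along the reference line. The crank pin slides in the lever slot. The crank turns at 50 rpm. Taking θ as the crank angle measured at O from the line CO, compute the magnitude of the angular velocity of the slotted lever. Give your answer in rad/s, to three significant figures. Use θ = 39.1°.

1.88

ω = 5.236 rad/s (from 50 rpm).
Crank pin A relative to C: A = (d + r cosθ, r sinθ); lever angle φ = atan2(r sinθ, d + r cosθ).
Differentiating tanφ: φ̇ = rω(d cosθ + r)/(d² + r² + 2dr cosθ).
d² + r² + 2dr cosθ = |CA|² = 0.0441597 m²;  d cosθ + r = +0.19093 m.
|ω_lever| = |0.0829·5.236·+0.19093| / 0.0441597 = 1.8767 rad/s.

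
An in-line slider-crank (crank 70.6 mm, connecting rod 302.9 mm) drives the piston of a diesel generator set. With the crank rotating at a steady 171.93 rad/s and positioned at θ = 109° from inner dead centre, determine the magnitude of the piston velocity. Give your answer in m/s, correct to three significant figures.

ω = 171.9 rad/s
For an in-line slider-crank, x = r cosθ + √(L² − r² sin²θ), so v = −rω sinθ·[1 + r cosθ/√(L² − r² sin²θ)].
With r = 0.0706 m, L = 0.3029 m, θ = 109°: √(L² − r² sin²θ) = 0.29545 m.
v = −0.0706·171.9·0.94552·[1 + 0.0706·-0.32557/0.29545] = -10.584 m/s.
|v| = 10.584 m/s.

10.6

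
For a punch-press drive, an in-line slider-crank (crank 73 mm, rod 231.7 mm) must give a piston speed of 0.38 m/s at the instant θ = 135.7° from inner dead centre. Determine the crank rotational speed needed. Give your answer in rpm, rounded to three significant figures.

92.6

For an in-line slider-crank, |v_piston| = rω|sinθ|·[1 + r cosθ/√(L² − r² sin²θ)].
With r = 0.073 m, L = 0.2317 m, θ = 135.7°: the bracketed kinematic factor |dx/dθ| = 0.039199 m.
ω = v/|dx/dθ| = 0.38/0.039199 = 9.6941 rad/s.
N = 60ω/(2π) = 92.572 rpm.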